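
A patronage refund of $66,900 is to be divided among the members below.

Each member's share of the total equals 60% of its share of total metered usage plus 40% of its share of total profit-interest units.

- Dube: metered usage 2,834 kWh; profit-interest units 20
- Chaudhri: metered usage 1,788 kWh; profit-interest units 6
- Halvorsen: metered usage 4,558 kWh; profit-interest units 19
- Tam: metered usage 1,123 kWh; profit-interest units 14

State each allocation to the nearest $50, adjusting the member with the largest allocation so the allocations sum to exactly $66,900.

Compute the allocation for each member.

Dube: $20,100 | Chaudhri: $9,700 | Halvorsen: $26,400 | Tam: $10,700

Metered usage total 10,303; profit-interest units total 59.
Blended shares (60% metered usage + 40% profit-interest units): Dube 0.3006; Chaudhri 0.1448; Halvorsen 0.3943; Tam 0.1603.
Proportional shares: Dube 20,112.32; Chaudhri 9,687.32; Halvorsen 26,375.38; Tam 10,724.99.
Rounded to nearest $50: Dube $20,100; Chaudhri $9,700; Halvorsen $26,400; Tam $10,700. Sum = $66,900.
No rounding difference to absorb.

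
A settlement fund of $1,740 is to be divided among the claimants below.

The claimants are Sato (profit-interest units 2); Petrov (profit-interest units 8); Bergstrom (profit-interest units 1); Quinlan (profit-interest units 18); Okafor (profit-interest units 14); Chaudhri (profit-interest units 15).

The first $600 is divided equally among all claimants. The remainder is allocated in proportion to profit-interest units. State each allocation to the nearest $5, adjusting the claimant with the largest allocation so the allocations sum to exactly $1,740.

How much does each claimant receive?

First tranche $600 split equally: $100 each.
Remainder $1,140 by profit-interest units (total 58): Sato 39.31 → $40; Petrov 157.24 → $155; Bergstrom 19.66 → $20; Quinlan 353.79 → $355; Okafor 275.17 → $275; Chaudhri 294.83 → $295.
Totals: Sato $100 + $40 = $140; Petrov $100 + $155 = $255; Bergstrom $100 + $20 = $120; Quinlan $100 + $355 = $455; Okafor $100 + $275 = $375; Chaudhri $100 + $295 = $395.

Sato: $140; Petrov: $255; Bergstrom: $120; Quinlan: $455; Okafor: $375; Chaudhri: $395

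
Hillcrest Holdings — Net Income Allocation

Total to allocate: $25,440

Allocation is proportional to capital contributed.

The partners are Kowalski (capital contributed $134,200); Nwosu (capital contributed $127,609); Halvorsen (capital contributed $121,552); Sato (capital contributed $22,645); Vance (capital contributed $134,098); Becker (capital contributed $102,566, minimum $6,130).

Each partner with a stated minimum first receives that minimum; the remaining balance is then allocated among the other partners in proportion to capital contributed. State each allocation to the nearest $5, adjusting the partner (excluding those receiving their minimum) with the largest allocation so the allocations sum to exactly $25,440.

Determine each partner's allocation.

Guaranteed amounts: Becker $6,130. Residual $19,310.
Residual split over remaining capital contributed 540,104: Kowalski 4,797.97 → $4,800; Nwosu 4,562.32 → $4,560; Halvorsen 4,345.77 → $4,345; Sato 809.61 → $810; Vance 4,794.32 → $4,795.

Kowalski: $4,800 · Nwosu: $4,560 · Halvorsen: $4,345 · Sato: $810 · Vance: $4,795 · Becker: $6,130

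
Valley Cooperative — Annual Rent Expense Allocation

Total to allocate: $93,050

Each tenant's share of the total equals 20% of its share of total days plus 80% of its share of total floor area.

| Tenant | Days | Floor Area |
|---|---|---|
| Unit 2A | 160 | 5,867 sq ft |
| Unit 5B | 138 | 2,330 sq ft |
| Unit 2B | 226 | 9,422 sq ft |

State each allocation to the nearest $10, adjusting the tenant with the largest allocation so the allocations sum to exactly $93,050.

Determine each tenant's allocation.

Totals — days 524, floor area 17,619.
Blended shares (20% days + 80% floor area): Unit 2A 0.3275; Unit 5B 0.1585; Unit 2B 0.5141.
Pro-rata amounts: Unit 2A 30,470.43; Unit 5B 14,745.32; Unit 2B 47,834.25.
At nearest $10: Unit 2A $30,470; Unit 5B $14,750; Unit 2B $47,830. Sum = $93,050.
Sum already equals the total — no adjustment.

Unit 2A: $30,470 | Unit 5B: $14,750 | Unit 2B: $47,830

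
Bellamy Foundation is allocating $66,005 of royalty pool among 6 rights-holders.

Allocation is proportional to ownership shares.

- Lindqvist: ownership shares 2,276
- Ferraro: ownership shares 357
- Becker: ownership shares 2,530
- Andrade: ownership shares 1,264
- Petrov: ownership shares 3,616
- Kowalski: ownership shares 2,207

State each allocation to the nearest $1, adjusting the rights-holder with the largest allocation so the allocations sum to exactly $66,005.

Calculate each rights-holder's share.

Lindqvist: $12,263 · Ferraro: $1,924 · Becker: $13,632 · Andrade: $6,811 · Petrov: $19,483 · Kowalski: $11,892

Total ownership shares = 12,250.
Unrounded shares: Lindqvist 2,276/12,250 × $66,005 = 12,263.46; Ferraro 357/12,250 × $66,005 = 1,923.57; Becker 2,530/12,250 × $66,005 = 13,632.05; Andrade 1,264/12,250 × $66,005 = 6,810.64; Petrov 3,616/12,250 × $66,005 = 19,483.60; Kowalski 2,207/12,250 × $66,005 = 11,891.68.
After rounding ($1): Lindqvist $12,263; Ferraro $1,924; Becker $13,632; Andrade $6,811; Petrov $19,484; Kowalski $11,892. Sum = $66,006.
Difference $66,005 − $66,006 = −$1 applied to largest allocation (Petrov): Petrov becomes $19,483.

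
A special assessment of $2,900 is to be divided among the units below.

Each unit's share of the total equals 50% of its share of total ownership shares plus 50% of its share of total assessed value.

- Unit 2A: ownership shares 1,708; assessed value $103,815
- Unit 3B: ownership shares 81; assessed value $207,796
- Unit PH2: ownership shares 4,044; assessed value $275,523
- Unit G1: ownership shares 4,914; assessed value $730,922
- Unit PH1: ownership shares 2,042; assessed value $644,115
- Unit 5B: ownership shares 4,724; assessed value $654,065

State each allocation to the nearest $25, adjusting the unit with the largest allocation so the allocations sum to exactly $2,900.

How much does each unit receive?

Unit 2A: $200; Unit 3B: $125; Unit PH2: $500; Unit G1: $800; Unit PH1: $525; Unit 5B: $750

Ownership shares total 17,513; assessed value total 2,616,236.
Blended shares (50% ownership shares + 50% assessed value): Unit 2A 0.0686; Unit 3B 0.0420; Unit PH2 0.1681; Unit G1 0.2800; Unit PH1 0.1814; Unit 5B 0.2599.
Pro-rata amounts: Unit 2A 198.95; Unit 3B 121.87; Unit PH2 487.53; Unit G1 811.96; Unit PH1 526.06; Unit 5B 753.63.
Rounded to nearest $25: Unit 2A $200; Unit 3B $125; Unit PH2 $500; Unit G1 $800; Unit PH1 $525; Unit 5B $750. Sum = $2,900.
Rounded total matches; no reconciliation needed.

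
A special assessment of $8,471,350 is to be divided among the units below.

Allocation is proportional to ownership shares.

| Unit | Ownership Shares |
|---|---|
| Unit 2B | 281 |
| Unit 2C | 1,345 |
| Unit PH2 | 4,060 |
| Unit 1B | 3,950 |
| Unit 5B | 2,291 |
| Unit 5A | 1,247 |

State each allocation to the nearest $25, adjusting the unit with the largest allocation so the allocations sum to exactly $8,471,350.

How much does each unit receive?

Ownership shares total: 13,174.
Unrounded shares: Unit 2B 281/13,174 × $8,471,350 = 180,692.98; Unit 2C 1,345/13,174 × $8,471,350 = 864,882.78; Unit PH2 4,060/13,174 × $8,471,350 = 2,610,724.23; Unit 1B 3,950/13,174 × $8,471,350 = 2,539,990.32; Unit 5B 2,291/13,174 × $8,471,350 = 1,473,194.39; Unit 5A 1,247/13,174 × $8,471,350 = 801,865.30.
After rounding ($25): Unit 2B $180,700; Unit 2C $864,875; Unit PH2 $2,610,725; Unit 1B $2,540,000; Unit 5B $1,473,200; Unit 5A $801,875. Sum = $8,471,375.
Difference $8,471,350 − $8,471,375 = −$25 applied to largest allocation (Unit PH2): Unit PH2 becomes $2,610,700.

Unit 2B: $180,700; Unit 2C: $864,875; Unit PH2: $2,610,700; Unit 1B: $2,540,000; Unit 5B: $1,473,200; Unit 5A: $801,875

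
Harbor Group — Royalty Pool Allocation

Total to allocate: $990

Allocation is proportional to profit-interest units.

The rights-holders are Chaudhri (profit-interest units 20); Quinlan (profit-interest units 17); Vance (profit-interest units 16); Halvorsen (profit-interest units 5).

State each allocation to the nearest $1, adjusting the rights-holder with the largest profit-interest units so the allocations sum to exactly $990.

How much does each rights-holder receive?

Chaudhri: $342 | Quinlan: $290 | Vance: $273 | Halvorsen: $85

Combined profit-interest units = 58.
Raw shares: Chaudhri 20/58 × $990 = 341.38; Quinlan 17/58 × $990 = 290.17; Vance 16/58 × $990 = 273.10; Halvorsen 5/58 × $990 = 85.34.
At nearest $1: Chaudhri $341; Quinlan $290; Vance $273; Halvorsen $85. Sum = $989.
Difference $990 − $989 = +$1 applied to largest profit-interest units (Chaudhri): Chaudhri becomes $342.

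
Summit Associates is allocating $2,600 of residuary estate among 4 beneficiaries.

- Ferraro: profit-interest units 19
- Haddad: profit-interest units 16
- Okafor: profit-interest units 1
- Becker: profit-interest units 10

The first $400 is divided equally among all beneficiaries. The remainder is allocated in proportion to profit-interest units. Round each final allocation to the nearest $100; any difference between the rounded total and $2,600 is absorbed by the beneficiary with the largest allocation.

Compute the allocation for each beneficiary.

Ferraro: $1,000 | Haddad: $900 | Okafor: $100 | Becker: $600

$400 shared equally gives $100 per beneficiary.
Remainder $2,200 by profit-interest units (total 46): Ferraro 908.70 → $900; Haddad 765.22 → $800; Okafor 47.83 → $0; Becker 478.26 → $500.
Totals: Ferraro $100 + $900 = $1,000; Haddad $100 + $800 = $900; Okafor $100 + $0 = $100; Becker $100 + $500 = $600.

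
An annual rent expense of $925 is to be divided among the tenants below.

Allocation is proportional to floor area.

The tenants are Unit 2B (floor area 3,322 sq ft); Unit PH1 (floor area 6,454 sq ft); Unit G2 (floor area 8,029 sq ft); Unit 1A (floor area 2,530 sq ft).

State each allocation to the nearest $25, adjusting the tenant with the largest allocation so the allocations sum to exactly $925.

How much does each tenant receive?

Total floor area = 20,335.
Raw shares: Unit 2B 3,322/20,335 × $925 = 151.11; Unit PH1 6,454/20,335 × $925 = 293.58; Unit G2 8,029/20,335 × $925 = 365.22; Unit 1A 2,530/20,335 × $925 = 115.08.
At nearest $25: Unit 2B $150; Unit PH1 $300; Unit G2 $375; Unit 1A $125. Sum = $950.
Difference $925 − $950 = −$25 applied to largest allocation (Unit G2): Unit G2 becomes $350.

Unit 2B: $150 | Unit PH1: $300 | Unit G2: $350 | Unit 1A: $125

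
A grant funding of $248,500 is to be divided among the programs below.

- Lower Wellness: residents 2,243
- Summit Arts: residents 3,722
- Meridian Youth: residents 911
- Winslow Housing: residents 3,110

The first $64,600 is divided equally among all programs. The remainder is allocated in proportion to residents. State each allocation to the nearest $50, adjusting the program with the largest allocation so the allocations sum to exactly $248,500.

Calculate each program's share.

First tranche $64,600 split equally: $16,150 each.
Remainder $183,900 by residents (total 9,986): Lower Wellness 41,306.60 → $41,300; Summit Arts 68,543.54 → $68,550; Meridian Youth 16,776.78 → $16,800; Winslow Housing 57,273.08 → $57,250.
Totals: Lower Wellness $16,150 + $41,300 = $57,450; Summit Arts $16,150 + $68,550 = $84,700; Meridian Youth $16,150 + $16,800 = $32,950; Winslow Housing $16,150 + $57,250 = $73,400.

Lower Wellness: $57,450 | Summit Arts: $84,700 | Meridian Youth: $32,950 | Winslow Housing: $73,400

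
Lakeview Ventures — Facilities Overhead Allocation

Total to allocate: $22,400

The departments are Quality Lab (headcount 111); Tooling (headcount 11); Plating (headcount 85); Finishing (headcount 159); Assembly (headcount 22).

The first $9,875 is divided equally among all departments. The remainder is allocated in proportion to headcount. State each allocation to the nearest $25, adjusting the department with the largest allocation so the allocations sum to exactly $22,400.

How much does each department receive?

Quality Lab: $5,550 · Tooling: $2,325 · Plating: $4,725 · Finishing: $7,125 · Assembly: $2,675

$9,875 shared equally gives $1,975 per department.
Remainder $12,525 by headcount (total 388): Quality Lab 3,583.18 → $3,575; Tooling 355.09 → $350; Plating 2,743.88 → $2,750; Finishing 5,132.67 → $5,125; Assembly 710.18 → $700.
Rounding difference +$25 on remainder applied to Finishing.
Totals: Quality Lab $1,975 + $3,575 = $5,550; Tooling $1,975 + $350 = $2,325; Plating $1,975 + $2,750 = $4,725; Finishing $1,975 + $5,150 = $7,125; Assembly $1,975 + $700 = $2,675.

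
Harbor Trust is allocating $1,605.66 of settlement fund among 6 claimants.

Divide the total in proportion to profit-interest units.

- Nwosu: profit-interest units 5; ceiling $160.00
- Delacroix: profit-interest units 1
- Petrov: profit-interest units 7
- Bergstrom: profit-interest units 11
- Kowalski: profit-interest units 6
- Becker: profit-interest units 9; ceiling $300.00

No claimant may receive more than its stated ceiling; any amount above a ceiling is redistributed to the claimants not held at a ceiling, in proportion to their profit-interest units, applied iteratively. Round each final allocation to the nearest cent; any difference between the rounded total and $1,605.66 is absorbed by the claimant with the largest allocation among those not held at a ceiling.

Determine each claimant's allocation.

Nwosu: $160.00 · Delacroix: $45.83 · Petrov: $320.78 · Bergstrom: $504.09 · Kowalski: $274.96 · Becker: $300.00

Total profit-interest units = 39.
Unconstrained shares: Nwosu 205.8538; Delacroix 41.1708; Petrov 288.1954; Bergstrom 452.8785; Kowalski 247.0246; Becker 370.5369.
Held at cap: Nwosu ($160.00), Becker ($300.00); remaining pool $1,145.66 reallocated over remaining profit-interest units 25.
Redistributed shares: Delacroix 45.8264 → $45.83; Petrov 320.7848 → $320.78; Bergstrom 504.0904 → $504.09; Kowalski 274.9584 → $274.96.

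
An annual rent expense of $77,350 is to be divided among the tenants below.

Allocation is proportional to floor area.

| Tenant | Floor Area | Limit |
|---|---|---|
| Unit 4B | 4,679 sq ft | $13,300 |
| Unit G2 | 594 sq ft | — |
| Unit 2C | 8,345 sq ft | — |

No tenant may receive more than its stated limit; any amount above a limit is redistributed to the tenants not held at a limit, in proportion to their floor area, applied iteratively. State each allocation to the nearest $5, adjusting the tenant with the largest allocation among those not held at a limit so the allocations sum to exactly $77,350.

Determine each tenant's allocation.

Combined floor area = 13,618.
Unconstrained shares: Unit 4B 26,576.64; Unit G2 3,373.91; Unit 2C 47,399.45.
Held at cap: Unit 4B ($13,300); remaining pool $64,050 reallocated over remaining floor area 8,939.
Remaining shares: Unit G2 4,256.15 → $4,255; Unit 2C 59,793.85 → $59,795.

Unit 4B: $13,300; Unit G2: $4,255; Unit 2C: $59,795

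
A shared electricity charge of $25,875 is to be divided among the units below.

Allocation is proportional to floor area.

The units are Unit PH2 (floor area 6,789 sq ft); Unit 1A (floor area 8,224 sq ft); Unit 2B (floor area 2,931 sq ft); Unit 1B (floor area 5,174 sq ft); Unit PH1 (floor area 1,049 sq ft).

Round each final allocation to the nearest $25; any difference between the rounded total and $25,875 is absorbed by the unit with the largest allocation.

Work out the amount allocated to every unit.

Unit PH2: $7,275 · Unit 1A: $8,775 · Unit 2B: $3,150 · Unit 1B: $5,550 · Unit PH1: $1,125

Total floor area = 24,167.
Pro-rata amounts: Unit PH2 6,789/24,167 × $25,875 = 7,268.81; Unit 1A 8,224/24,167 × $25,875 = 8,805.23; Unit 2B 2,931/24,167 × $25,875 = 3,138.15; Unit 1B 5,174/24,167 × $25,875 = 5,539.67; Unit PH1 1,049/24,167 × $25,875 = 1,123.14.
After rounding ($25): Unit PH2 $7,275; Unit 1A $8,800; Unit 2B $3,150; Unit 1B $5,550; Unit PH1 $1,125. Sum = $25,900.
Difference $25,875 − $25,900 = −$25 applied to largest allocation (Unit 1A): Unit 1A becomes $8,775.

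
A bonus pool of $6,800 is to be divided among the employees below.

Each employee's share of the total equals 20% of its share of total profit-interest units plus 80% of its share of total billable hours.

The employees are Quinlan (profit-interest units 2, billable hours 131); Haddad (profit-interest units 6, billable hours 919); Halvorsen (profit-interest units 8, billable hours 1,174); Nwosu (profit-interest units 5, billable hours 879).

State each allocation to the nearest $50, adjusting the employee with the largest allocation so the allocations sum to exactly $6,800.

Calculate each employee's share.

Totals — profit-interest units 21, billable hours 3,103.
Combined weights (20% profit-interest units + 80% billable hours): Quinlan 0.0528; Haddad 0.2941; Halvorsen 0.3789; Nwosu 0.2742.
Raw shares: Quinlan 359.19; Haddad 1,999.71; Halvorsen 2,576.28; Nwosu 1,864.82.
At nearest $50: Quinlan $350; Haddad $2,000; Halvorsen $2,600; Nwosu $1,850. Sum = $6,800.
Sum already equals the total — no adjustment.

Quinlan: $350 · Haddad: $2,000 · Halvorsen: $2,600 · Nwosu: $1,850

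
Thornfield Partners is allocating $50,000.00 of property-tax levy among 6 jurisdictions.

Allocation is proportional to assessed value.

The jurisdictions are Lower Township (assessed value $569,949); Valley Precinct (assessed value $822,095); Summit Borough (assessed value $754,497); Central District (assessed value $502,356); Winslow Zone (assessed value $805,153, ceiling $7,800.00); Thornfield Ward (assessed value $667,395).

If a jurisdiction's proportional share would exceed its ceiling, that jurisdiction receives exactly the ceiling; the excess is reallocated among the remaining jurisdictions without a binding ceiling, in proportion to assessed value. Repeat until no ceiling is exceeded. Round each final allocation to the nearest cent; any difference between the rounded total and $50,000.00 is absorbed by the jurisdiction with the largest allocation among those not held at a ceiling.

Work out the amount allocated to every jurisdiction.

Assessed value total: 4,121,445.
Proportional shares (ignoring caps): Lower Township 6,914.4317; Valley Precinct 9,973.3831; Summit Borough 9,153.3067; Central District 6,094.4159; Winslow Zone 9,767.8484; Thornfield Ward 8,096.6142.
Capped: Winslow Zone ($7,800.00); balance $42,200.00 reallocated over remaining assessed value 3,316,292.
Remaining shares: Lower Township 7,252.6327 → $7,252.63; Valley Precinct 10,461.2046 → $10,461.20; Summit Borough 9,601.0163 → $9,601.02; Central District 6,392.5080 → $6,392.51; Thornfield Ward 8,492.6385 → $8,492.64.

Lower Township: $7,252.63 | Valley Precinct: $10,461.20 | Summit Borough: $9,601.02 | Central District: $6,392.51 | Winslow Zone: $7,800.00 | Thornfield Ward: $8,492.64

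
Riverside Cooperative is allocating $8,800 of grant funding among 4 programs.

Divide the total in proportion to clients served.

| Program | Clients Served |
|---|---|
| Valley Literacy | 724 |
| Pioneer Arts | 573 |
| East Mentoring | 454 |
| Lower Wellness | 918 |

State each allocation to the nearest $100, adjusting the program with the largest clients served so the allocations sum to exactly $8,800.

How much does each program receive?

Valley Literacy: $2,400 · Pioneer Arts: $1,900 · East Mentoring: $1,500 · Lower Wellness: $3,000

Clients served total: 724 + 573 + 454 + 918 = 2,669.
Pro-rata amounts: Valley Literacy 2,387.11; Pioneer Arts 1,889.25; East Mentoring 1,496.89; Lower Wellness 3,026.75.
At nearest $100: Valley Literacy $2,400; Pioneer Arts $1,900; East Mentoring $1,500; Lower Wellness $3,000. Sum = $8,800.
Sum already equals the total — no adjustment.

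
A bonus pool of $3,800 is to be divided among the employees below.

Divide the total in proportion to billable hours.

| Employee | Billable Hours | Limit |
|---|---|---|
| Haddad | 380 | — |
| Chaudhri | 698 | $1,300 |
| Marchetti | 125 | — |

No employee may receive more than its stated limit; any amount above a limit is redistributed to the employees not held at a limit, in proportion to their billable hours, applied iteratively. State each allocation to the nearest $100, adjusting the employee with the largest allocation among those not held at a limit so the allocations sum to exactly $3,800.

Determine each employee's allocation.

Sum of billable hours: 1,203.
Proportional shares (ignoring caps): Haddad 1,200.33; Chaudhri 2,204.82; Marchetti 394.85.
Held at cap: Chaudhri ($1,300); balance $2,500 reallocated over remaining billable hours 505.
Redistributed shares: Haddad 1,881.19 → $1,900; Marchetti 618.81 → $600.

Haddad: $1,900 | Chaudhri: $1,300 | Marchetti: $600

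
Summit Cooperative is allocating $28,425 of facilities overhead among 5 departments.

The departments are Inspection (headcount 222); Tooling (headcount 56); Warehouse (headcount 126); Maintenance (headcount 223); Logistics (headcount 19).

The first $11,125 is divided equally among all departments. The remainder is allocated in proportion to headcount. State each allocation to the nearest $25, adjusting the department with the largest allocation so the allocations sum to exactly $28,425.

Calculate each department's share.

$11,125 shared equally gives $2,225 per department.
Remainder $17,300 by headcount (total 646): Inspection 5,945.20 → $5,950; Tooling 1,499.69 → $1,500; Warehouse 3,374.30 → $3,375; Maintenance 5,971.98 → $5,975; Logistics 508.82 → $500.
Totals: Inspection $2,225 + $5,950 = $8,175; Tooling $2,225 + $1,500 = $3,725; Warehouse $2,225 + $3,375 = $5,600; Maintenance $2,225 + $5,975 = $8,200; Logistics $2,225 + $500 = $2,725.

Inspection: $8,175 · Tooling: $3,725 · Warehouse: $5,600 · Maintenance: $8,200 · Logistics: $2,725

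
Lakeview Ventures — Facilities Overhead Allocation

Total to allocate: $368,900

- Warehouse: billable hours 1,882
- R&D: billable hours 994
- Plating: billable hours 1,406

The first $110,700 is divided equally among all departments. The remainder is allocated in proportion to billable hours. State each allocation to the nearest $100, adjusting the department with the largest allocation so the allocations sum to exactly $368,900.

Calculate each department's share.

Warehouse: $150,400 | R&D: $96,800 | Plating: $121,700

First tranche $110,700 split equally: $36,900 each.
Remainder $258,200 by billable hours (total 4,282): Warehouse 113,482.58 → $113,500; R&D 59,937.13 → $59,900; Plating 84,780.29 → $84,800.
Totals: Warehouse $36,900 + $113,500 = $150,400; R&D $36,900 + $59,900 = $96,800; Plating $36,900 + $84,800 = $121,700.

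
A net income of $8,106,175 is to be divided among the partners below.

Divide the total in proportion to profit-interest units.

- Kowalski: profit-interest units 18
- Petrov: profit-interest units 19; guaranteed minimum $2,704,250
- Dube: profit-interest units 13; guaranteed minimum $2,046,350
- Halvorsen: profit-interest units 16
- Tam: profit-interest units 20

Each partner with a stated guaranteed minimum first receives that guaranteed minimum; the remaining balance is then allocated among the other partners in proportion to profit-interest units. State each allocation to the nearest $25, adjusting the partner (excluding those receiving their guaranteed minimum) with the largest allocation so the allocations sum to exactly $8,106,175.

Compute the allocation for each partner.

Fund the minimums — Petrov $2,704,250; Dube $2,046,350. Balance $3,355,575.
Balance split over remaining profit-interest units 54: Kowalski 1,118,525.00 → $1,118,525; Halvorsen 994,244.44 → $994,250; Tam 1,242,805.56 → $1,242,800.

Kowalski: $1,118,525 · Petrov: $2,704,250 · Dube: $2,046,350 · Halvorsen: $994,250 · Tam: $1,242,800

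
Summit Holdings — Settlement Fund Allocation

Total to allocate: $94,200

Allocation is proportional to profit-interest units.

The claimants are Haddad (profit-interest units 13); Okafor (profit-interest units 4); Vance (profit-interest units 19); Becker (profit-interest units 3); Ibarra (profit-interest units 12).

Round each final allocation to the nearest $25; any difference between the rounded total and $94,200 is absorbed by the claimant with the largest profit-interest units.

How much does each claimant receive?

Combined profit-interest units = 13 + 4 + 19 + 3 + 12 = 51.
Unrounded shares: Haddad 24,011.76; Okafor 7,388.24; Vance 35,094.12; Becker 5,541.18; Ibarra 22,164.71.
Rounded to nearest $25: Haddad $24,000; Okafor $7,400; Vance $35,100; Becker $5,550; Ibarra $22,175. Sum = $94,225.
Difference $94,200 − $94,225 = −$25 applied to largest profit-interest units (Vance): Vance becomes $35,075.

Haddad: $24,000 | Okafor: $7,400 | Vance: $35,075 | Becker: $5,550 | Ibarra: $22,175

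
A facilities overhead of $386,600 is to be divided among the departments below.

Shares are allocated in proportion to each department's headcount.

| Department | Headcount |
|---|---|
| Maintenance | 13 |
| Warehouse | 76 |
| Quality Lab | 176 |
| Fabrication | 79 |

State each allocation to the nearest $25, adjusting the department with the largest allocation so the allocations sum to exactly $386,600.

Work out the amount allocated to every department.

Combined headcount = 344.
Pro-rata amounts: Maintenance 13/344 × $386,600 = 14,609.88; Warehouse 76/344 × $386,600 = 85,411.63; Quality Lab 176/344 × $386,600 = 197,795.35; Fabrication 79/344 × $386,600 = 88,783.14.
After rounding ($25): Maintenance $14,600; Warehouse $85,400; Quality Lab $197,800; Fabrication $88,775. Sum = $386,575.
Difference $386,600 − $386,575 = +$25 applied to largest allocation (Quality Lab): Quality Lab becomes $197,825.

Maintenance: $14,600 · Warehouse: $85,400 · Quality Lab: $197,825 · Fabrication: $88,775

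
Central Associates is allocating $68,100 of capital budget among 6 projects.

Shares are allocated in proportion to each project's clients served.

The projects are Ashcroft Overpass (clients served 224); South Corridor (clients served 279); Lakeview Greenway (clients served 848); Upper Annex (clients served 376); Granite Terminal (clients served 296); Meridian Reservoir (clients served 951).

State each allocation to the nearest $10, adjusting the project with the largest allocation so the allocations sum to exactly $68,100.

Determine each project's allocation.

Ashcroft Overpass: $5,130 | South Corridor: $6,390 | Lakeview Greenway: $19,420 | Upper Annex: $8,610 | Granite Terminal: $6,780 | Meridian Reservoir: $21,770

Clients served total: 2,974.
Unrounded shares: Ashcroft Overpass 224/2,974 × $68,100 = 5,129.25; South Corridor 279/2,974 × $68,100 = 6,388.67; Lakeview Greenway 848/2,974 × $68,100 = 19,417.89; Upper Annex 376/2,974 × $68,100 = 8,609.82; Granite Terminal 296/2,974 × $68,100 = 6,777.94; Meridian Reservoir 951/2,974 × $68,100 = 21,776.43.
At nearest $10: Ashcroft Overpass $5,130; South Corridor $6,390; Lakeview Greenway $19,420; Upper Annex $8,610; Granite Terminal $6,780; Meridian Reservoir $21,780. Sum = $68,110.
Difference $68,100 − $68,110 = −$10 applied to largest allocation (Meridian Reservoir): Meridian Reservoir becomes $21,770.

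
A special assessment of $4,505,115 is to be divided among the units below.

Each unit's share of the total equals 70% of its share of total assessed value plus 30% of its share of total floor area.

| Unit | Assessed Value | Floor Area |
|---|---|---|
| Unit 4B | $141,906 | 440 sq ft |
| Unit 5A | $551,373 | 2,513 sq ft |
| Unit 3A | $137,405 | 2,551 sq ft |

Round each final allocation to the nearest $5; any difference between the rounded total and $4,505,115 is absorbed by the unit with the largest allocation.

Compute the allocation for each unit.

Unit 4B: $646,770; Unit 5A: $2,710,295; Unit 3A: $1,148,050

Assessed value total 830,684; floor area total 5,504.
Composite weights (70% assessed value + 30% floor area): Unit 4B 0.1436; Unit 5A 0.6016; Unit 3A 0.2548.
Unrounded shares: Unit 4B 646,771.30; Unit 5A 2,710,293.33; Unit 3A 1,148,050.37.
At nearest $5: Unit 4B $646,770; Unit 5A $2,710,295; Unit 3A $1,148,050. Sum = $4,505,115.
No rounding difference to absorb.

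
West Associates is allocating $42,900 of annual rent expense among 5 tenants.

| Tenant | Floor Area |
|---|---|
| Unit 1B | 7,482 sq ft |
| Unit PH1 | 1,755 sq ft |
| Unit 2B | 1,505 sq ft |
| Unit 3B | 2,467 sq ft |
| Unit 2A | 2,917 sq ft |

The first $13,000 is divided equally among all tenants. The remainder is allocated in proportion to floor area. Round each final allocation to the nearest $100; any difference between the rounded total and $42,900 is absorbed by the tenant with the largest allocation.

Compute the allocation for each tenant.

Unit 1B: $16,400 | Unit PH1: $5,900 | Unit 2B: $5,400 | Unit 3B: $7,200 | Unit 2A: $8,000

First tranche $13,000 split equally: $2,600 each.
Remainder $29,900 by floor area (total 16,126): Unit 1B 13,872.74 → $13,900; Unit PH1 3,254.03 → $3,300; Unit 2B 2,790.49 → $2,800; Unit 3B 4,574.18 → $4,600; Unit 2A 5,408.55 → $5,400.
Rounding difference −$100 on remainder applied to Unit 1B.
Totals: Unit 1B $2,600 + $13,800 = $16,400; Unit PH1 $2,600 + $3,300 = $5,900; Unit 2B $2,600 + $2,800 = $5,400; Unit 3B $2,600 + $4,600 = $7,200; Unit 2A $2,600 + $5,400 = $8,000.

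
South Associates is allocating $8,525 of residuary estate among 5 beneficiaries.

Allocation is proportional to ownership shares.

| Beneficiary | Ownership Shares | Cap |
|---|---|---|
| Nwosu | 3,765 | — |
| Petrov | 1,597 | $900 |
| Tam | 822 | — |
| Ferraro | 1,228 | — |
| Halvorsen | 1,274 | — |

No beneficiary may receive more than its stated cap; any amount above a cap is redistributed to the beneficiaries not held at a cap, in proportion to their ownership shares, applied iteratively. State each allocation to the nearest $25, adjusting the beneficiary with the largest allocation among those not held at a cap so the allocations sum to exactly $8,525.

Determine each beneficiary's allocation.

Combined ownership shares = 8,686.
Proportional shares (ignoring caps): Nwosu 3,695.21; Petrov 1,567.40; Tam 806.76; Ferraro 1,205.24; Halvorsen 1,250.39.
Held at cap: Petrov ($900); residual $7,625 reallocated over remaining ownership shares 7,089.
Remaining shares: Nwosu 4,049.67 → $4,050; Tam 884.15 → $875; Ferraro 1,320.85 → $1,325; Halvorsen 1,370.33 → $1,375.

Nwosu: $4,050; Petrov: $900; Tam: $875; Ferraro: $1,325; Halvorsen: $1,375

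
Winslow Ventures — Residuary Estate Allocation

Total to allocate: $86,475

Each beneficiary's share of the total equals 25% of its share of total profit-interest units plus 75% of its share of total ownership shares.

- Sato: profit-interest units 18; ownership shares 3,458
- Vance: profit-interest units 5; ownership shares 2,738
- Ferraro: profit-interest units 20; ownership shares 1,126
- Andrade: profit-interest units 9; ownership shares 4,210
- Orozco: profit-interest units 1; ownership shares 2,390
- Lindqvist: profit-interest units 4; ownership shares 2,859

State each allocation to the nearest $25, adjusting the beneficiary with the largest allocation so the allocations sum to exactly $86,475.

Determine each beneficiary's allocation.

Totals — profit-interest units 57, ownership shares 16,781.
Composite weights (25% profit-interest units + 75% ownership shares): Sato 0.2335; Vance 0.1443; Ferraro 0.1380; Andrade 0.2276; Orozco 0.1112; Lindqvist 0.1453.
Pro-rata amounts: Sato 20,191.67; Vance 12,478.37; Ferraro 11,937.36; Andrade 19,684.56; Orozco 9,616.30; Lindqvist 12,566.75.
After rounding ($25): Sato $20,200; Vance $12,475; Ferraro $11,925; Andrade $19,675; Orozco $9,625; Lindqvist $12,575. Sum = $86,475.
Rounded total matches; no reconciliation needed.

Sato: $20,200; Vance: $12,475; Ferraro: $11,925; Andrade: $19,675; Orozco: $9,625; Lindqvist: $12,575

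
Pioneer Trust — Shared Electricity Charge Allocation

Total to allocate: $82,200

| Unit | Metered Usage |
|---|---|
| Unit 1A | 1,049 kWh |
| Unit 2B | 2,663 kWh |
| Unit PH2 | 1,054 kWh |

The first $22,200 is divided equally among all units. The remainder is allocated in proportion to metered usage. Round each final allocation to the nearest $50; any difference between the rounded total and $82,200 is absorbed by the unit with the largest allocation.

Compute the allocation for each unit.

Unit 1A: $20,600; Unit 2B: $40,950; Unit PH2: $20,650

First tranche $22,200 split equally: $7,400 each.
Remainder $60,000 by metered usage (total 4,766): Unit 1A 13,206.04 → $13,200; Unit 2B 33,524.97 → $33,500; Unit PH2 13,268.99 → $13,250.
Rounding difference +$50 on remainder applied to Unit 2B.
Totals: Unit 1A $7,400 + $13,200 = $20,600; Unit 2B $7,400 + $33,550 = $40,950; Unit PH2 $7,400 + $13,250 = $20,650.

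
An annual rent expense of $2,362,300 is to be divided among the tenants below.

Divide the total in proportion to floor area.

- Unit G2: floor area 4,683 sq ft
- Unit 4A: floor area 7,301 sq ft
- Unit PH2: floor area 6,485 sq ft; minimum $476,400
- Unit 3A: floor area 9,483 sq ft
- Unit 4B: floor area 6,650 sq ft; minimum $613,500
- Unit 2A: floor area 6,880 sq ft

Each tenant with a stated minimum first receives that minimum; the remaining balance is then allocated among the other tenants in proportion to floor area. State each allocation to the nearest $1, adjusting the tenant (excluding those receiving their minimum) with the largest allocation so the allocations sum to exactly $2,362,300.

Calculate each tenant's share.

Fund the minimums — Unit PH2 $476,400; Unit 4B $613,500. Balance $1,272,400.
Balance split over remaining floor area 28,347: Unit G2 210,203.87 → $210,204; Unit 4A 327,716.95 → $327,717; Unit 3A 425,659.48 → $425,659; Unit 2A 308,819.70 → $308,820.

Unit G2: $210,204 | Unit 4A: $327,717 | Unit PH2: $476,400 | Unit 3A: $425,659 | Unit 4B: $613,500 | Unit 2A: $308,820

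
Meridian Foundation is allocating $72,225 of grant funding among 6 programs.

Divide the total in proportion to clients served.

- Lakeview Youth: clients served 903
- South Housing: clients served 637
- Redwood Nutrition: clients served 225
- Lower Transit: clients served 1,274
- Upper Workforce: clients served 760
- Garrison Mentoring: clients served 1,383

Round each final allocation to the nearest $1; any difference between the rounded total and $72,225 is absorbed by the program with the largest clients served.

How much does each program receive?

Lakeview Youth: $12,586 | South Housing: $8,878 | Redwood Nutrition: $3,136 | Lower Transit: $17,757 | Upper Workforce: $10,593 | Garrison Mentoring: $19,275

Combined clients served = 903 + 637 + 225 + 1,274 + 760 + 1,383 = 5,182.
Unrounded shares: Lakeview Youth 12,585.71; South Housing 8,878.30; Redwood Nutrition 3,135.98; Lower Transit 17,756.59; Upper Workforce 10,592.63; Garrison Mentoring 19,275.80.
After rounding ($1): Lakeview Youth $12,586; South Housing $8,878; Redwood Nutrition $3,136; Lower Transit $17,757; Upper Workforce $10,593; Garrison Mentoring $19,276. Sum = $72,226.
Difference $72,225 − $72,226 = −$1 applied to largest clients served (Garrison Mentoring): Garrison Mentoring becomes $19,275.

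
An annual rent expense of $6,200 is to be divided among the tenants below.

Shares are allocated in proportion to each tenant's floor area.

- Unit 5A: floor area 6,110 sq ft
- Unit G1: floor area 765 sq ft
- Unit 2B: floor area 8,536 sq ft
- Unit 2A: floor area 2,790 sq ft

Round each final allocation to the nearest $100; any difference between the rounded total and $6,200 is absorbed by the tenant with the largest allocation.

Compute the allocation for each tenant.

Unit 5A: $2,100 | Unit G1: $300 | Unit 2B: $2,800 | Unit 2A: $1,000

Sum of floor area: 18,201.
Proportional shares: Unit 5A 6,110/18,201 × $6,200 = 2,081.31; Unit G1 765/18,201 × $6,200 = 260.59; Unit 2B 8,536/18,201 × $6,200 = 2,907.71; Unit 2A 2,790/18,201 × $6,200 = 950.39.
At nearest $100: Unit 5A $2,100; Unit G1 $300; Unit 2B $2,900; Unit 2A $1,000. Sum = $6,300.
Difference $6,200 − $6,300 = −$100 applied to largest allocation (Unit 2B): Unit 2B becomes $2,800.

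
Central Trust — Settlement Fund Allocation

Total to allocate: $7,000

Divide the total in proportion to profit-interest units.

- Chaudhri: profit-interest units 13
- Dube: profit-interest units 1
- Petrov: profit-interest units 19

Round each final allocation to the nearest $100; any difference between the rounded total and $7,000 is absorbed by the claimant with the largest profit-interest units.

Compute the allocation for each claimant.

Profit-interest units total: 13 + 1 + 19 = 33.
Raw shares: Chaudhri 2,757.58; Dube 212.12; Petrov 4,030.30.
At nearest $100: Chaudhri $2,800; Dube $200; Petrov $4,000. Sum = $7,000.
No rounding difference to absorb.

Chaudhri: $2,800 | Dube: $200 | Petrov: $4,000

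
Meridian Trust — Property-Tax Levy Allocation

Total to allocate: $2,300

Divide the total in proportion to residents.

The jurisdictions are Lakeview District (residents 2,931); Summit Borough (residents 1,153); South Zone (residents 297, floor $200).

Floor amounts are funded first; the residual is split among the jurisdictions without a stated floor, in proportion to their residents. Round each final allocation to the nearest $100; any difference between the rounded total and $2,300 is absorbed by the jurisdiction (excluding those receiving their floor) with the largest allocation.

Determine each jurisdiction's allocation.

Lakeview District: $1,500 · Summit Borough: $600 · South Zone: $200

Fund the minimums — South Zone $200. Residual $2,100.
Residual split over remaining residents 4,084: Lakeview District 1,507.13 → $1,500; Summit Borough 592.87 → $600.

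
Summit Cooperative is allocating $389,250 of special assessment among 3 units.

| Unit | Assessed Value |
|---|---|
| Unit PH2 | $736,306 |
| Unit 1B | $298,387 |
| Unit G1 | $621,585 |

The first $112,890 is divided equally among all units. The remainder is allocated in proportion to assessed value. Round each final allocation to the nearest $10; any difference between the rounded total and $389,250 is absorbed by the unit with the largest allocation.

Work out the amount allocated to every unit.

First tranche $112,890 split equally: $37,630 each.
Remainder $276,360 by assessed value (total 1,656,278): Unit PH2 122,857.11 → $122,860; Unit 1B 49,787.68 → $49,790; Unit G1 103,715.22 → $103,720.
Rounding difference −$10 on remainder applied to Unit PH2.
Totals: Unit PH2 $37,630 + $122,850 = $160,480; Unit 1B $37,630 + $49,790 = $87,420; Unit G1 $37,630 + $103,720 = $141,350.

Unit PH2: $160,480; Unit 1B: $87,420; Unit G1: $141,350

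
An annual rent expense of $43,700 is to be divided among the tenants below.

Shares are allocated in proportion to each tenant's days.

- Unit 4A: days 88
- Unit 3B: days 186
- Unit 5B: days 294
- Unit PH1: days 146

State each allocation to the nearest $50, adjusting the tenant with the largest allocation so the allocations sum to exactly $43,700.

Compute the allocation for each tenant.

Days total: 714.
Proportional shares: Unit 4A 88/714 × $43,700 = 5,385.99; Unit 3B 186/714 × $43,700 = 11,384.03; Unit 5B 294/714 × $43,700 = 17,994.12; Unit PH1 146/714 × $43,700 = 8,935.85.
Rounded to nearest $50: Unit 4A $5,400; Unit 3B $11,400; Unit 5B $18,000; Unit PH1 $8,950. Sum = $43,750.
Difference $43,700 − $43,750 = −$50 applied to largest allocation (Unit 5B): Unit 5B becomes $17,950.

Unit 4A: $5,400 | Unit 3B: $11,400 | Unit 5B: $17,950 | Unit PH1: $8,950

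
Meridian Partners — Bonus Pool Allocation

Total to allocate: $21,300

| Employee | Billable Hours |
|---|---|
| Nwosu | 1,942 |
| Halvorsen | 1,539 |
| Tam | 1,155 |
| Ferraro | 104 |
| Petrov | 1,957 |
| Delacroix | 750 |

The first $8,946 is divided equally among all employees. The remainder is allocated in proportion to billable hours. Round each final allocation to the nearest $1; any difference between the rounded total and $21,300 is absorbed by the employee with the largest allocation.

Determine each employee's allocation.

Equal tier: $8,946 ÷ 6 = $1,491 apiece.
Remainder $12,354 by billable hours (total 7,447): Nwosu 3,221.63 → $3,222; Halvorsen 2,553.08 → $2,553; Tam 1,916.06 → $1,916; Ferraro 172.53 → $173; Petrov 3,246.51 → $3,247; Delacroix 1,244.19 → $1,244.
Rounding difference −$1 on remainder applied to Petrov.
Totals: Nwosu $1,491 + $3,222 = $4,713; Halvorsen $1,491 + $2,553 = $4,044; Tam $1,491 + $1,916 = $3,407; Ferraro $1,491 + $173 = $1,664; Petrov $1,491 + $3,246 = $4,737; Delacroix $1,491 + $1,244 = $2,735.

Nwosu: $4,713 | Halvorsen: $4,044 | Tam: $3,407 | Ferraro: $1,664 | Petrov: $4,737 | Delacroix: $2,735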